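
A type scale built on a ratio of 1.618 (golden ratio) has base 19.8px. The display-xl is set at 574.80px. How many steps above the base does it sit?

7

1.618ⁿ = 574.80 / 19.8 = 29.0303
n = ln(29.0303) / ln(1.618) = 3.3683 / 0.4812 ≈ 7.00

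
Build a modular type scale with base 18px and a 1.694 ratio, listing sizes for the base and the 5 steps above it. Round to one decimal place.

Step 0: 18px
Step 1: 18.0 × 1.694 = 30.5
Step 2: 18.0 × 1.694² = 51.7
Step 3: 18.0 × 1.694³ = 87.5
Step 4: 18.0 × 1.694⁴ = 148.2
Step 5: 18.0 × 1.694⁵ = 251.1

18.0px, 30.5px, 51.7px, 87.5px, 148.2px, 251.1px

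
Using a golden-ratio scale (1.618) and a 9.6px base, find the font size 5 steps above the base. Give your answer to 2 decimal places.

Each step on a modular scale multiplies by the ratio, so the size n steps from the base is base × ratioⁿ.
9.6 × 1.618⁵ = 9.6 × 11.08901 ≈ 106.45

106.45px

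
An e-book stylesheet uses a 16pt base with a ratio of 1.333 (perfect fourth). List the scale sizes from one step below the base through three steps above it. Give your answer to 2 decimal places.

12.00pt, 16.00pt, 21.33pt, 28.43pt, 37.90pt

Step -1: 16.0 ÷ 1.333 = 12.00
Step 0: 16pt
Step 1: 16.0 × 1.333 = 21.33
Step 2: 16.0 × 1.333² = 28.43
Step 3: 16.0 × 1.333³ = 37.90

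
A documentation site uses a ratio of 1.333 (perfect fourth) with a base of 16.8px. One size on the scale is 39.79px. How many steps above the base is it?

3

1.333ⁿ = 39.79 / 16.8 = 2.3685
n = ln(2.3685) / ln(1.333) = 0.8622 / 0.2874 ≈ 3.00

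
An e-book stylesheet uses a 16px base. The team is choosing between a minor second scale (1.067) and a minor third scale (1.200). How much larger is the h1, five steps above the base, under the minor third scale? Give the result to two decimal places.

17.69px

Minor second: 16.0 × 1.067⁵ = 22.1280px
Minor third: 16.0 × 1.200⁵ = 39.8131px
Difference: 39.8131 − 22.1280 = 17.6851px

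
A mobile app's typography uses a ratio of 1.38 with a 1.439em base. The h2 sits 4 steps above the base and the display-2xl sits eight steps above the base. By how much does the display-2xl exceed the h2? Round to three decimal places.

Step 4: 1.439 × 1.38⁴ = 5.21888em
Step 8: 1.439 × 1.38⁸ = 18.92751em
Difference: 18.92751 − 5.21888 = 13.70863em

13.709em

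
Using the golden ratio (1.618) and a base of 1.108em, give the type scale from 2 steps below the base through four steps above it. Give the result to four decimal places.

0.4232em, 0.6848em, 1.1080em, 1.7927em, 2.9007em, 4.6933em, 7.5937em

Step -2: 1.108 ÷ 1.618² = 0.4232
Step -1: 1.108 ÷ 1.618 = 0.6848
Step 0: 1.108em
Step 1: 1.108 × 1.618 = 1.7927
Step 2: 1.108 × 1.618² = 2.9007
Step 3: 1.108 × 1.618³ = 4.6933
Step 4: 1.108 × 1.618⁴ = 7.5937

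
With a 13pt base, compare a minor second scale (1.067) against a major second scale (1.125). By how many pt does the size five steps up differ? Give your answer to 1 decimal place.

Minor second: 13.0 × 1.067⁵ = 17.979pt
Major second: 13.0 × 1.125⁵ = 23.426pt
Difference: 23.426 − 17.979 = 5.447pt

5.4pt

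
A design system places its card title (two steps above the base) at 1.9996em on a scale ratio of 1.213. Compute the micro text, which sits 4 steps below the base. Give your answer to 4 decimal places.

0.6277em

The gap is -4 − (2) = -6 steps, so the factor is 1.213^-6.
1.9996 ÷ 1.213⁶ = 1.9996 ÷ 3.18541 ≈ 0.6277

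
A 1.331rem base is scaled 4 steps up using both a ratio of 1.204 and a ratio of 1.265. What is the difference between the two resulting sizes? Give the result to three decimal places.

0.611rem

At 1.204: 1.331 × 1.204⁴ = 2.79695rem
At 1.265: 1.331 × 1.265⁴ = 3.40832rem
Difference: 3.40832 − 2.79695 = 0.61137rem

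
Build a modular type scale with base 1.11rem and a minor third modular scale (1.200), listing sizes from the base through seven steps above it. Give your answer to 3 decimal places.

Step 0: 1.11rem
Step 1: 1.11 × 1.200 = 1.332
Step 2: 1.11 × 1.200² = 1.598
Step 3: 1.11 × 1.200³ = 1.918
Step 4: 1.11 × 1.200⁴ = 2.302
Step 5: 1.11 × 1.200⁵ = 2.762
Step 6: 1.11 × 1.200⁶ = 3.314
Step 7: 1.11 × 1.200⁷ = 3.977

1.110rem, 1.332rem, 1.598rem, 1.918rem, 2.302rem, 2.762rem, 3.314rem, 3.977rem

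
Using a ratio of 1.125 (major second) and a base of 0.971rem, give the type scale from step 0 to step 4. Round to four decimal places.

0.9710rem, 1.0924rem, 1.2289rem, 1.3825rem, 1.5554rem

Step 0: 0.971rem
Step 1: 0.971 × 1.125 = 1.0924
Step 2: 0.971 × 1.125² = 1.2289
Step 3: 0.971 × 1.125³ = 1.3825
Step 4: 0.971 × 1.125⁴ = 1.5554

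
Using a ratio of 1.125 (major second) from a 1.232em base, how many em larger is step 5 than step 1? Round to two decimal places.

Step 1: 1.232 × 1.125 = 1.3860em
Step 5: 1.232 × 1.125⁵ = 2.2201em
Difference: 2.2201 − 1.3860 = 0.8341em

0.83em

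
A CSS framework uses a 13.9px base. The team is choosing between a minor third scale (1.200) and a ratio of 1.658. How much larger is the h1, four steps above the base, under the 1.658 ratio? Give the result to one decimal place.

76.2px

Minor third: 13.9 × 1.200⁴ = 28.823px
At 1.658: 13.9 × 1.658⁴ = 105.040px
Difference: 105.040 − 28.823 = 76.217px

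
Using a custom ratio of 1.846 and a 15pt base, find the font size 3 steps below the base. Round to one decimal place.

2.4pt

Each step on a modular scale multiplies by the ratio, so the size n steps from the base is base × ratioⁿ.
15.0 ÷ 1.846³ = 15.0 ÷ 6.29064 ≈ 2.38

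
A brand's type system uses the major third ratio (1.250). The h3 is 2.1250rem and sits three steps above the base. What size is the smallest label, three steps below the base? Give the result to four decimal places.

2.1250 ÷ 1.250⁶ = 2.1250 ÷ 3.81470 ≈ 0.5571

0.5571rem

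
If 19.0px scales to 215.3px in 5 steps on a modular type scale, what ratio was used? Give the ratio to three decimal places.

1.625

The ratio satisfies 19.0 × r⁵ = 215.3, so r = (215.3 / 19.0)^(1/5).
r = 11.3316^(1/5) ≈ 1.6250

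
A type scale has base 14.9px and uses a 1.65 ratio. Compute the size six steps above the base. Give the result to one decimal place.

A modular type scale is a geometric sequence: sizeₙ = base × rⁿ.
14.9 × 1.65⁶ = 14.9 × 20.17919 ≈ 300.67

300.7px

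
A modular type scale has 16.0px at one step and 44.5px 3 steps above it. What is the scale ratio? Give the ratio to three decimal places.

r³ = 44.5 / 16.0, so r = (44.5/16.0)^(1/3).
r = 2.7812^(1/3) ≈ 1.4063

1.406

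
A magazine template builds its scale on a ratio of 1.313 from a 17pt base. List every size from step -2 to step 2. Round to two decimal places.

Step -2: 17.0 ÷ 1.313² = 9.86
Step -1: 17.0 ÷ 1.313 = 12.95
Step 0: 17pt
Step 1: 17.0 × 1.313 = 22.32
Step 2: 17.0 × 1.313² = 29.31

9.86pt, 12.95pt, 17.00pt, 22.32pt, 29.31pt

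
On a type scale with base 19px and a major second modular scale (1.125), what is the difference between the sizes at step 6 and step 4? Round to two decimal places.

8.08px

Step 4: 19.0 × 1.125⁴ = 30.4343px
Step 6: 19.0 × 1.125⁶ = 38.5184px
Difference: 38.5184 − 30.4343 = 8.0841px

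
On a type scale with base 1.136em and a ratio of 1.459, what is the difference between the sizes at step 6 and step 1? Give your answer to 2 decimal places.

9.30em

Step 1: 1.136 × 1.459 = 1.6574em
Step 6: 1.136 × 1.459⁶ = 10.9575em
Difference: 10.9575 − 1.6574 = 9.3001em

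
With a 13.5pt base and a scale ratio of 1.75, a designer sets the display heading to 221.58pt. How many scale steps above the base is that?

1.75ⁿ = 221.58 / 13.5 = 16.4133
n = ln(16.4133) / ln(1.75) = 2.7981 / 0.5596 ≈ 5.00

5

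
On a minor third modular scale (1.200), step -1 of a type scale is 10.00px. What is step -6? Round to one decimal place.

Moving from step -1 to step -6 is 5 steps down, so divide by r⁵.
10.00 ÷ 1.200⁵ = 10.00 ÷ 2.48832 ≈ 4.019

4.0px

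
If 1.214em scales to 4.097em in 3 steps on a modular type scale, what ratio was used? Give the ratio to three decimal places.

1.500

The ratio satisfies 1.214 × r³ = 4.097, so r = (4.097 / 1.214)^(1/3).
r = 3.3748^(1/3) ≈ 1.5000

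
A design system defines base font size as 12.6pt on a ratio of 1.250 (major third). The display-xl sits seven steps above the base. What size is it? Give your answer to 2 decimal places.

Each step on a modular scale multiplies by the ratio, so the size n steps from the base is base × ratioⁿ.
12.6 × 1.250⁷ = 12.6 × 4.76837 ≈ 60.08

60.08pt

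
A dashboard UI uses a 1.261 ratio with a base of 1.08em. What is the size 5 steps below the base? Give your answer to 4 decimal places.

0.3387em

1.08 ÷ 1.261⁵ = 1.08 ÷ 3.18842 ≈ 0.3387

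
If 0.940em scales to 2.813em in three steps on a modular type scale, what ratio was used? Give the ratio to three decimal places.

r³ = 2.813 / 0.940, so r = (2.813/0.940)^(1/3).
r = 2.9926^(1/3) ≈ 1.4411

1.441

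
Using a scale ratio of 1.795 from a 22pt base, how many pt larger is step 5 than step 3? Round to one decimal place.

282.7pt

Step 3: 22.0 × 1.795³ = 127.238pt
Step 5: 22.0 × 1.795⁵ = 409.963pt
Difference: 409.963 − 127.238 = 282.725pt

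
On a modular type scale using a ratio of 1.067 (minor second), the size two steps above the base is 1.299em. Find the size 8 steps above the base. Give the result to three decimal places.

1.917em

1.299 × 1.067⁶ = 1.299 × 1.47566 ≈ 1.917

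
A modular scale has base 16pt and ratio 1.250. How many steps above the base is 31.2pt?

3

1.250ⁿ = 31.2 / 16 = 1.9500
n = ln(1.9500) / ln(1.250) = 0.6678 / 0.2231 ≈ 2.99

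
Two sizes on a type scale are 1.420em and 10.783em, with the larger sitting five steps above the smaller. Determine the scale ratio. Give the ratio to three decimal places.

The ratio satisfies 1.420 × r⁵ = 10.783, so r = (10.783 / 1.420)^(1/5).
r = 7.5937^(1/5) ≈ 1.5000

1.500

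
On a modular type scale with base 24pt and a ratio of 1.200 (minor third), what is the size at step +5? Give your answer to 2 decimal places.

59.72pt

24.0 × 1.200⁵ = 24.0 × 2.48832 ≈ 59.72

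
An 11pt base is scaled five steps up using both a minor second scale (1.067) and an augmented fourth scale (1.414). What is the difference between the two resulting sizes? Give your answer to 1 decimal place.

47.0pt

Minor second: 11.0 × 1.067⁵ = 15.213pt
Augmented fourth: 11.0 × 1.414⁵ = 62.178pt
Difference: 62.178 − 15.213 = 46.965pt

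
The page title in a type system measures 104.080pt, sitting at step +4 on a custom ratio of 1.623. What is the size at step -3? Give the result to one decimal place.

104.080 ÷ 1.623⁷ = 104.080 ÷ 29.66399 ≈ 3.509

3.5pt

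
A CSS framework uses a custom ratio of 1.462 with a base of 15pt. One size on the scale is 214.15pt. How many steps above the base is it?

1.462ⁿ = 214.15 / 15 = 14.2767
n = ln(14.2767) / ln(1.462) = 2.6586 / 0.3798 ≈ 7.00

7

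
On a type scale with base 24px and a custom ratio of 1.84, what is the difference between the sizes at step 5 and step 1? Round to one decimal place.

Step 1: 24.0 × 1.84 = 44.160px
Step 5: 24.0 × 1.84⁵ = 506.175px
Difference: 506.175 − 44.160 = 462.015px

462.0px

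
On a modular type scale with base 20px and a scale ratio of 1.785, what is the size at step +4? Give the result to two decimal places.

20.0 × 1.785⁴ = 20.0 × 10.15203 ≈ 203.04

203.04px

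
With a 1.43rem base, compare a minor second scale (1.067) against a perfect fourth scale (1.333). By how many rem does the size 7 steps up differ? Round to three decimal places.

8.443rem

Minor second: 1.43 × 1.067⁷ = 2.25158rem
Perfect fourth: 1.43 × 1.333⁷ = 10.69417rem
Difference: 10.69417 − 2.25158 = 8.44259rem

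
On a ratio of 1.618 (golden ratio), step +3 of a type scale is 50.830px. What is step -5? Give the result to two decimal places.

1.08px

50.830 ÷ 1.618⁸ = 50.830 ÷ 46.97082 ≈ 1.082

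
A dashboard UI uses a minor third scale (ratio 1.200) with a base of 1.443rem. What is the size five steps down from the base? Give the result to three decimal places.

0.580rem

Every step multiplies by the scale ratio.
1.443 ÷ 1.200⁵ = 1.443 ÷ 2.48832 ≈ 0.580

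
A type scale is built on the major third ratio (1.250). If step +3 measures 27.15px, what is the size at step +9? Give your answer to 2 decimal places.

Moving from step +3 to step +9 is 6 steps up, so multiply by r⁶.
27.15 × 1.250⁶ = 27.15 × 3.81470 ≈ 103.569

103.57px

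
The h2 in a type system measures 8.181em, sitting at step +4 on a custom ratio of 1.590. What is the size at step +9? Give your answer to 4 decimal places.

83.1366em

Moving from step +4 to step +9 is 5 steps up, so multiply by r⁵.
8.181 × 1.590⁵ = 8.181 × 10.16215 ≈ 83.1366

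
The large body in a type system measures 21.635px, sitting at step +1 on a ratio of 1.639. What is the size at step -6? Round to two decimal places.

0.68px

Moving from step +1 to step -6 is 7 steps down, so divide by r⁷.
21.635 ÷ 1.639⁷ = 21.635 ÷ 31.77259 ≈ 0.681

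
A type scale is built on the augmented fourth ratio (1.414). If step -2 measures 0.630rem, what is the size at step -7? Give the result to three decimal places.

0.111rem

Moving from step -2 to step -7 is 5 steps down, so divide by r⁵.
0.630 ÷ 1.414⁵ = 0.630 ÷ 5.65258 ≈ 0.111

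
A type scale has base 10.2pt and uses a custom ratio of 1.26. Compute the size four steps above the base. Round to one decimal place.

10.2 × 1.26⁴ = 10.2 × 2.52047 ≈ 25.71

25.7pt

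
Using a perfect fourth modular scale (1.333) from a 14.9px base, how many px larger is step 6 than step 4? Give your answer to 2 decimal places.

Step 4: 14.9 × 1.333⁴ = 47.0443px
Step 6: 14.9 × 1.333⁶ = 83.5925px
Difference: 83.5925 − 47.0443 = 36.5482px

36.55px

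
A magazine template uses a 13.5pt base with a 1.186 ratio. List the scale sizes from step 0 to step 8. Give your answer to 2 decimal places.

Step 0: 13.5pt
Step 1: 13.5 × 1.186 = 16.01
Step 2: 13.5 × 1.186² = 18.99
Step 3: 13.5 × 1.186³ = 22.52
Step 4: 13.5 × 1.186⁴ = 26.71
Step 5: 13.5 × 1.186⁵ = 31.68
Step 6: 13.5 × 1.186⁶ = 37.57
Step 7: 13.5 × 1.186⁷ = 44.56
Step 8: 13.5 × 1.186⁸ = 52.85

13.50pt, 16.01pt, 18.99pt, 22.52pt, 26.71pt, 31.68pt, 37.57pt, 44.56pt, 52.85pt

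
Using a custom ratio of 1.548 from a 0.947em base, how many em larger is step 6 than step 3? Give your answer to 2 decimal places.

9.52em

Step 3: 0.947 × 1.548³ = 3.5129em
Step 6: 0.947 × 1.548⁶ = 13.0309em
Difference: 13.0309 − 3.5129 = 9.5180em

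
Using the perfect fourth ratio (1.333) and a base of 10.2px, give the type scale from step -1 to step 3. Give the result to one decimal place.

7.7px, 10.2px, 13.6px, 18.1px, 24.2px

Step -1: 10.2 ÷ 1.333 = 7.7
Step 0: 10.2px
Step 1: 10.2 × 1.333 = 13.6
Step 2: 10.2 × 1.333² = 18.1
Step 3: 10.2 × 1.333³ = 24.2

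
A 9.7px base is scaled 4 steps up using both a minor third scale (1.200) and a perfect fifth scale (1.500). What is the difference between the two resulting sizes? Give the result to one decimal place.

Minor third: 9.7 × 1.200⁴ = 20.114px
Perfect fifth: 9.7 × 1.500⁴ = 49.106px
Difference: 49.106 − 20.114 = 28.992px

29.0px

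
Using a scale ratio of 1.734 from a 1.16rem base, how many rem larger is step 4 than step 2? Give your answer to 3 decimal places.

6.999rem

Step 2: 1.16 × 1.734² = 3.48784rem
Step 4: 1.16 × 1.734⁴ = 10.48707rem
Difference: 10.48707 − 3.48784 = 6.99923rem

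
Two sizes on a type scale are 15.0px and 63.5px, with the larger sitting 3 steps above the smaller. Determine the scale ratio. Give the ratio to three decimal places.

1.618

r³ = 63.5 / 15.0, so r = (63.5/15.0)^(1/3).
r = 4.2333^(1/3) ≈ 1.6177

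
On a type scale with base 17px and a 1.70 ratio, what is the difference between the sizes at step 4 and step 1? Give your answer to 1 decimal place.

113.1px

Step 1: 17.0 × 1.70 = 28.900px
Step 4: 17.0 × 1.70⁴ = 141.986px
Difference: 141.986 − 28.900 = 113.086px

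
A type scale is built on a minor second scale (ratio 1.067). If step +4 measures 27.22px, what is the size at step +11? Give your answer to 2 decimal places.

42.86px

27.22 × 1.067⁷ = 27.22 × 1.57453 ≈ 42.859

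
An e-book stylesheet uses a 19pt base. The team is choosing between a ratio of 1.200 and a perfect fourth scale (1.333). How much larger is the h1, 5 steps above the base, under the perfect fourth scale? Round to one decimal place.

At 1.200: 19.0 × 1.200⁵ = 47.278pt
Perfect fourth: 19.0 × 1.333⁵ = 79.966pt
Difference: 79.966 − 47.278 = 32.688pt

32.7pt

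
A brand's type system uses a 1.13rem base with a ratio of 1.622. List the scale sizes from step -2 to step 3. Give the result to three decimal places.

Step -2: 1.13 ÷ 1.622² = 0.430
Step -1: 1.13 ÷ 1.622 = 0.697
Step 0: 1.13rem
Step 1: 1.13 × 1.622 = 1.833
Step 2: 1.13 × 1.622² = 2.973
Step 3: 1.13 × 1.622³ = 4.822

0.430rem, 0.697rem, 1.130rem, 1.833rem, 2.973rem, 4.822rem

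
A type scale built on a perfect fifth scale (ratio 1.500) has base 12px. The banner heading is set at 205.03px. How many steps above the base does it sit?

7

1.500ⁿ = 205.03 / 12 = 17.0858
n = ln(17.0858) / ln(1.500) = 2.8382 / 0.4055 ≈ 7.00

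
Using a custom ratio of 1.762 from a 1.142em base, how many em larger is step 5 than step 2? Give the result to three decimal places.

15.850em

Step 2: 1.142 × 1.762² = 3.54550em
Step 5: 1.142 × 1.762⁵ = 19.39526em
Difference: 19.39526 − 3.54550 = 15.84976em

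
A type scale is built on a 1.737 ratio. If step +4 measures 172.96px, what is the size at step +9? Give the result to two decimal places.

172.96 × 1.737⁵ = 172.96 × 15.81245 ≈ 2734.921

2734.92px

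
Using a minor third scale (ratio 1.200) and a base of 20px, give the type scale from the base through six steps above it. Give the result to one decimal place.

20.0px, 24.0px, 28.8px, 34.6px, 41.5px, 49.8px, 59.7px

Step 0: 20px
Step 1: 20.0 × 1.200 = 24.0
Step 2: 20.0 × 1.200² = 28.8
Step 3: 20.0 × 1.200³ = 34.6
Step 4: 20.0 × 1.200⁴ = 41.5
Step 5: 20.0 × 1.200⁵ = 49.8
Step 6: 20.0 × 1.200⁶ = 59.7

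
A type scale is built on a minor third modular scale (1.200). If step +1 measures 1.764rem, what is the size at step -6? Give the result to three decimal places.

0.492rem

1.764 ÷ 1.200⁷ = 1.764 ÷ 3.58318 ≈ 0.492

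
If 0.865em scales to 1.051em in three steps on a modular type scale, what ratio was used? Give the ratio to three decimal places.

1.067

r³ = 1.051 / 0.865, so r = (1.051/0.865)^(1/3).
r = 1.2150^(1/3) ≈ 1.0671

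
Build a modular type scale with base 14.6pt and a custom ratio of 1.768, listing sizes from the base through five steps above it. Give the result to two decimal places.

Step 0: 14.6pt
Step 1: 14.6 × 1.768 = 25.81
Step 2: 14.6 × 1.768² = 45.64
Step 3: 14.6 × 1.768³ = 80.69
Step 4: 14.6 × 1.768⁴ = 142.65
Step 5: 14.6 × 1.768⁵ = 252.21

14.60pt, 25.81pt, 45.64pt, 80.69pt, 142.65pt, 252.21pt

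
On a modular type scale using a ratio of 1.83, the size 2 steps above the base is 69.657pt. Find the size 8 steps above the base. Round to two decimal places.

2616.20pt

Moving from step +2 to step +8 is 6 steps up, so multiply by r⁶.
69.657 × 1.83⁶ = 69.657 × 37.55835 ≈ 2616.202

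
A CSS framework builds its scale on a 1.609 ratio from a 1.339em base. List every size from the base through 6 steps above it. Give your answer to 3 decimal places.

1.339em, 2.154em, 3.467em, 5.578em, 8.974em, 14.440em, 23.234em

Step 0: 1.339em
Step 1: 1.339 × 1.609 = 2.154
Step 2: 1.339 × 1.609² = 3.467
Step 3: 1.339 × 1.609³ = 5.578
Step 4: 1.339 × 1.609⁴ = 8.974
Step 5: 1.339 × 1.609⁵ = 14.440
Step 6: 1.339 × 1.609⁶ = 23.234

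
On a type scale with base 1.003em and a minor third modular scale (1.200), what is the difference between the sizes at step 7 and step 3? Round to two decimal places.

Step 3: 1.003 × 1.200³ = 1.7332em
Step 7: 1.003 × 1.200⁷ = 3.5939em
Difference: 3.5939 − 1.7332 = 1.8607em

1.86em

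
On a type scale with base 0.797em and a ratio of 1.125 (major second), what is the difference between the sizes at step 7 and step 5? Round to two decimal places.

Step 5: 0.797 × 1.125⁵ = 1.4362em
Step 7: 0.797 × 1.125⁷ = 1.8177em
Difference: 1.8177 − 1.4362 = 0.3815em

0.38em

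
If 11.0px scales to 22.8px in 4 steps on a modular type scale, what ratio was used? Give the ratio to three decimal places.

1.200

r⁴ = 22.8 / 11.0, so r = (22.8/11.0)^(1/4).
r = 2.0727^(1/4) ≈ 1.1999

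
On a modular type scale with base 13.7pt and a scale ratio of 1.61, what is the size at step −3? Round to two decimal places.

3.28pt

Every step multiplies by the scale ratio.
13.7 ÷ 1.61³ = 13.7 ÷ 4.17328 ≈ 3.28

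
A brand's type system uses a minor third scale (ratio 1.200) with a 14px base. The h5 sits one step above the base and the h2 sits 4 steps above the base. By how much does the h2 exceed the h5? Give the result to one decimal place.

Step 1: 14.0 × 1.200 = 16.800px
Step 4: 14.0 × 1.200⁴ = 29.030px
Difference: 29.030 − 16.800 = 12.230px

12.2px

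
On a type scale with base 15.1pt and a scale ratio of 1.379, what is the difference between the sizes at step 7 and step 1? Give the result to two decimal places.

122.37pt

Step 1: 15.1 × 1.379 = 20.8229pt
Step 7: 15.1 × 1.379⁷ = 143.1947pt
Difference: 143.1947 − 20.8229 = 122.3718pt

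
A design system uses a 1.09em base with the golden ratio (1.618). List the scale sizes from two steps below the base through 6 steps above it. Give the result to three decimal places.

0.416em, 0.674em, 1.090em, 1.764em, 2.854em, 4.617em, 7.470em, 12.087em, 19.557em

Step -2: 1.09 ÷ 1.618² = 0.416
Step -1: 1.09 ÷ 1.618 = 0.674
Step 0: 1.09em
Step 1: 1.09 × 1.618 = 1.764
Step 2: 1.09 × 1.618² = 2.854
Step 3: 1.09 × 1.618³ = 4.617
Step 4: 1.09 × 1.618⁴ = 7.470
Step 5: 1.09 × 1.618⁵ = 12.087
Step 6: 1.09 × 1.618⁶ = 19.557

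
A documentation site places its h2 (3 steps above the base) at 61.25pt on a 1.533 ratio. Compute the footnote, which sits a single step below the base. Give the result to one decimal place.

11.1pt

61.25 ÷ 1.533⁴ = 61.25 ÷ 5.52292 ≈ 11.090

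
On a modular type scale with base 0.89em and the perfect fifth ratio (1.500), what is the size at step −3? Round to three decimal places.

0.264em

Every step multiplies by the scale ratio.
0.89 ÷ 1.500³ = 0.89 ÷ 3.37500 ≈ 0.264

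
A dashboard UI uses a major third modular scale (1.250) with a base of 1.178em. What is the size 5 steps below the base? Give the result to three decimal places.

Every step multiplies by the scale ratio.
1.178 ÷ 1.250⁵ = 1.178 ÷ 3.05176 ≈ 0.386

0.386em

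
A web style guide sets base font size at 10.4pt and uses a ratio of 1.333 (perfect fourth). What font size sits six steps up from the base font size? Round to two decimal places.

58.35pt

Every step multiplies by the scale ratio.
10.4 × 1.333⁶ = 10.4 × 5.61023 ≈ 58.35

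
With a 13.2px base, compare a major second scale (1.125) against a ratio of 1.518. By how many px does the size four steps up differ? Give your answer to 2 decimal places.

Major second: 13.2 × 1.125⁴ = 21.1438px
At 1.518: 13.2 × 1.518⁴ = 70.0908px
Difference: 70.0908 − 21.1438 = 48.9470px

48.95px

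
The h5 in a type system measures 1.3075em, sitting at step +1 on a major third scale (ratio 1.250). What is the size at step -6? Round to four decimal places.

1.3075 ÷ 1.250⁷ = 1.3075 ÷ 4.76837 ≈ 0.2742

0.2742em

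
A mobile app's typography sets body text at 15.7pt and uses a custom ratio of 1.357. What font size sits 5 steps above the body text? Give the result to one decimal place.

72.2pt

A modular type scale is a geometric sequence: sizeₙ = base × rⁿ.
15.7 × 1.357⁵ = 15.7 × 4.60150 ≈ 72.24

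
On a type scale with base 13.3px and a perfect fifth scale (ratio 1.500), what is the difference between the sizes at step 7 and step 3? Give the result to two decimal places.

182.36px

Step 3: 13.3 × 1.500³ = 44.8875px
Step 7: 13.3 × 1.500⁷ = 227.2430px
Difference: 227.2430 − 44.8875 = 182.3555px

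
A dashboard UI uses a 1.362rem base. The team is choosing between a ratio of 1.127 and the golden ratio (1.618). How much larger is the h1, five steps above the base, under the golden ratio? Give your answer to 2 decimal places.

12.63rem

At 1.127: 1.362 × 1.127⁵ = 2.4763rem
Golden ratio: 1.362 × 1.618⁵ = 15.1032rem
Difference: 15.1032 − 2.4763 = 12.6269rem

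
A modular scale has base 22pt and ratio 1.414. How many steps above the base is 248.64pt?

7

1.414ⁿ = 248.64 / 22 = 11.3018
n = ln(11.3018) / ln(1.414) = 2.4250 / 0.3464 ≈ 7.00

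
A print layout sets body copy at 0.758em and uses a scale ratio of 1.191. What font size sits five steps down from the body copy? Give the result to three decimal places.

Each step on a modular scale multiplies by the ratio, so the size n steps from the base is base × ratioⁿ.
0.758 ÷ 1.191⁵ = 0.758 ÷ 2.39640 ≈ 0.316

0.316em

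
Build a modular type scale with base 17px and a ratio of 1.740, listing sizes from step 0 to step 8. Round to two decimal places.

17.00px, 29.58px, 51.47px, 89.56px, 155.83px, 271.14px, 471.79px, 820.91px, 1428.38px

Step 0: 17px
Step 1: 17.0 × 1.740 = 29.58
Step 2: 17.0 × 1.740² = 51.47
Step 3: 17.0 × 1.740³ = 89.56
Step 4: 17.0 × 1.740⁴ = 155.83
Step 5: 17.0 × 1.740⁵ = 271.14
Step 6: 17.0 × 1.740⁶ = 471.79
Step 7: 17.0 × 1.740⁷ = 820.91
Step 8: 17.0 × 1.740⁸ = 1428.38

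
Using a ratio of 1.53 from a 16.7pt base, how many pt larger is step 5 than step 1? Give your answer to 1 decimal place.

Step 1: 16.7 × 1.53 = 25.551pt
Step 5: 16.7 × 1.53⁵ = 140.015pt
Difference: 140.015 − 25.551 = 114.464pt

114.5pt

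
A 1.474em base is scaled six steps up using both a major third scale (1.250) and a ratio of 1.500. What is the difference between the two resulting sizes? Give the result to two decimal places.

Major third: 1.474 × 1.250⁶ = 5.6229em
At 1.500: 1.474 × 1.500⁶ = 16.7898em
Difference: 16.7898 − 5.6229 = 11.1669em

11.17em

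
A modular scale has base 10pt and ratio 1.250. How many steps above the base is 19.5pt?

1.250ⁿ = 19.5 / 10 = 1.9500
n = ln(1.9500) / ln(1.250) = 0.6678 / 0.2231 ≈ 2.99

3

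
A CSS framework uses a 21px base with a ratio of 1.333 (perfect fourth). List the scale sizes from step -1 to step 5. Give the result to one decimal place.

Step -1: 21.0 ÷ 1.333 = 15.8
Step 0: 21px
Step 1: 21.0 × 1.333 = 28.0
Step 2: 21.0 × 1.333² = 37.3
Step 3: 21.0 × 1.333³ = 49.7
Step 4: 21.0 × 1.333⁴ = 66.3
Step 5: 21.0 × 1.333⁵ = 88.4

15.8px, 21.0px, 28.0px, 37.3px, 49.7px, 66.3px, 88.4px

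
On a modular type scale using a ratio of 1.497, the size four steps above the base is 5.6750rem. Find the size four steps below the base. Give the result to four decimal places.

0.2250rem

5.6750 ÷ 1.497⁸ = 5.6750 ÷ 25.22170 ≈ 0.2250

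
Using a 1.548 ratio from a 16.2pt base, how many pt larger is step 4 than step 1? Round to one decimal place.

67.9pt

Step 1: 16.2 × 1.548 = 25.078pt
Step 4: 16.2 × 1.548⁴ = 93.025pt
Difference: 93.025 − 25.078 = 67.947pt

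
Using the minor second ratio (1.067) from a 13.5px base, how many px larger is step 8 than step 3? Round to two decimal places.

Step 3: 13.5 × 1.067³ = 16.3994px
Step 8: 13.5 × 1.067⁸ = 22.6803px
Difference: 22.6803 − 16.3994 = 6.2809px

6.28px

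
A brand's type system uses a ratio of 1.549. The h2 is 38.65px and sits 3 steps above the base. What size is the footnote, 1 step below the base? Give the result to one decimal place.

6.7px

38.65 ÷ 1.549⁴ = 38.65 ÷ 5.75713 ≈ 6.713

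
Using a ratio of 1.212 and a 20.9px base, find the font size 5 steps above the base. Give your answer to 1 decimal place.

54.7px

20.9 × 1.212⁵ = 20.9 × 2.61525 ≈ 54.66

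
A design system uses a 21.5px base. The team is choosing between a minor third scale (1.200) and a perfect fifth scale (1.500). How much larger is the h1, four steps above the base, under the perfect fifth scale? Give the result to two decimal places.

64.26px

Minor third: 21.5 × 1.200⁴ = 44.5824px
Perfect fifth: 21.5 × 1.500⁴ = 108.8438px
Difference: 108.8438 − 44.5824 = 64.2614px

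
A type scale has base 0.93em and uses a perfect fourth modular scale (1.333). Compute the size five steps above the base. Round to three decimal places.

0.93 × 1.333⁵ = 0.93 × 4.20873 ≈ 3.914

3.914em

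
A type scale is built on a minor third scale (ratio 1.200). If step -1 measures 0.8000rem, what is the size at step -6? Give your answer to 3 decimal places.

0.8000 ÷ 1.200⁵ = 0.8000 ÷ 2.48832 ≈ 0.322

0.322rem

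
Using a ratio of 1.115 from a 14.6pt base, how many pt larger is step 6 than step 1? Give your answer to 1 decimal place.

11.8pt

Step 1: 14.6 × 1.115 = 16.279pt
Step 6: 14.6 × 1.115⁶ = 28.054pt
Difference: 28.054 − 16.279 = 11.775pt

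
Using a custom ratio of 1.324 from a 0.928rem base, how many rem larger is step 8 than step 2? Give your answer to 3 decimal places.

7.136rem

Step 2: 0.928 × 1.324² = 1.62676rem
Step 8: 0.928 × 1.324⁸ = 8.76298rem
Difference: 8.76298 − 1.62676 = 7.13622rem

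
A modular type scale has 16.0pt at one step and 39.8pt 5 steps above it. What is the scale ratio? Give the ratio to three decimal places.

1.200

The ratio satisfies 16.0 × r⁵ = 39.8, so r = (39.8 / 16.0)^(1/5).
r = 2.4875^(1/5) ≈ 1.1999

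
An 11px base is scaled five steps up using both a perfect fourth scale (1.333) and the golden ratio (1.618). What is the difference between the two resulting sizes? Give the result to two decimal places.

Perfect fourth: 11.0 × 1.333⁵ = 46.2960px
Golden ratio: 11.0 × 1.618⁵ = 121.9791px
Difference: 121.9791 − 46.2960 = 75.6831px

75.68px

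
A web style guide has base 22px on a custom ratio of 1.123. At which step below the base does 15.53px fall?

1.123ⁿ = 22 / 15.53 = 1.4166
n = ln(1.4166) / ln(1.123) = 0.3483 / 0.1160 ≈ 3.00

3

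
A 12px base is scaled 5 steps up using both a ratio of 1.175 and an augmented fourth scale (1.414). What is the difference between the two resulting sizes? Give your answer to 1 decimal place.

41.0px

At 1.175: 12.0 × 1.175⁵ = 26.876px
Augmented fourth: 12.0 × 1.414⁵ = 67.831px
Difference: 67.831 − 26.876 = 40.955px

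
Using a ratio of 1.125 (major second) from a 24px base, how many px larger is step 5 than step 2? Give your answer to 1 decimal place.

12.9px

Step 2: 24.0 × 1.125² = 30.375px
Step 5: 24.0 × 1.125⁵ = 43.249px
Difference: 43.249 − 30.375 = 12.874px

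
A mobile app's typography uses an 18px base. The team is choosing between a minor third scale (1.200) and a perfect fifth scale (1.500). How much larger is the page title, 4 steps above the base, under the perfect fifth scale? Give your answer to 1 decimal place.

53.8px

Minor third: 18.0 × 1.200⁴ = 37.325px
Perfect fifth: 18.0 × 1.500⁴ = 91.125px
Difference: 91.125 − 37.325 = 53.800px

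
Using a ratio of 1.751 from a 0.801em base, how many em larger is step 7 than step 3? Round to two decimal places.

Step 3: 0.801 × 1.751³ = 4.3002em
Step 7: 0.801 × 1.751⁷ = 40.4237em
Difference: 40.4237 − 4.3002 = 36.1235em

36.12em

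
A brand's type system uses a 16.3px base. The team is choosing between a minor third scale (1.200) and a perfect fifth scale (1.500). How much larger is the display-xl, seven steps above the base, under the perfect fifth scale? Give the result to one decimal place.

220.1px

Minor third: 16.3 × 1.200⁷ = 58.406px
Perfect fifth: 16.3 × 1.500⁷ = 278.501px
Difference: 278.501 − 58.406 = 220.095px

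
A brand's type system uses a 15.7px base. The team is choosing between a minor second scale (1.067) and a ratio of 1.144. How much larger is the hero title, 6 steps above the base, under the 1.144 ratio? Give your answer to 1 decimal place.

12.0px

Minor second: 15.7 × 1.067⁶ = 23.168px
At 1.144: 15.7 × 1.144⁶ = 35.193px
Difference: 35.193 − 23.168 = 12.025px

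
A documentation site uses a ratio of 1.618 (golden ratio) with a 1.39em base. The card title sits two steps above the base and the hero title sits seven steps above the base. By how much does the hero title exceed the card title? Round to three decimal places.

Step 2: 1.39 × 1.618² = 3.63891em
Step 7: 1.39 × 1.618⁷ = 40.35194em
Difference: 40.35194 − 3.63891 = 36.71303em

36.713em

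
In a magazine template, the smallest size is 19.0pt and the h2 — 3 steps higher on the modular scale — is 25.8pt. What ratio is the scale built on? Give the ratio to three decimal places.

r³ = 25.8 / 19.0, so r = (25.8/19.0)^(1/3).
r = 1.3579^(1/3) ≈ 1.1074

1.107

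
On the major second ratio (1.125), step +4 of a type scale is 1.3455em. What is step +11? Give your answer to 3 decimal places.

The gap is 11 − (4) = 7 steps, so the factor is 1.125^7.
1.3455 × 1.125⁷ = 1.3455 × 2.28070 ≈ 3.069

3.069em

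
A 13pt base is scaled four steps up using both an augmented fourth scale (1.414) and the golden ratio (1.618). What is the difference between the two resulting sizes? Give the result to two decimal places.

37.13pt

Augmented fourth: 13.0 × 1.414⁴ = 51.9686pt
Golden ratio: 13.0 × 1.618⁴ = 89.0958pt
Difference: 89.0958 − 51.9686 = 37.1272pt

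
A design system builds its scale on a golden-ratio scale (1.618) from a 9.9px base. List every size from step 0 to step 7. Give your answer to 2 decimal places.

Step 0: 9.9px
Step 1: 9.9 × 1.618 = 16.02
Step 2: 9.9 × 1.618² = 25.92
Step 3: 9.9 × 1.618³ = 41.93
Step 4: 9.9 × 1.618⁴ = 67.85
Step 5: 9.9 × 1.618⁵ = 109.78
Step 6: 9.9 × 1.618⁶ = 177.63
Step 7: 9.9 × 1.618⁷ = 287.40

9.90px, 16.02px, 25.92px, 41.93px, 67.85px, 109.78px, 177.63px, 287.40px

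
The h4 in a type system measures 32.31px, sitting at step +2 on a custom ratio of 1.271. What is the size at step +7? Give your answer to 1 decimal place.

107.2px

32.31 × 1.271⁵ = 32.31 × 3.31686 ≈ 107.168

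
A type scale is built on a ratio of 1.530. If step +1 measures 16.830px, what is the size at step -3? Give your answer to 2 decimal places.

3.07px

16.830 ÷ 1.530⁴ = 16.830 ÷ 5.47981 ≈ 3.071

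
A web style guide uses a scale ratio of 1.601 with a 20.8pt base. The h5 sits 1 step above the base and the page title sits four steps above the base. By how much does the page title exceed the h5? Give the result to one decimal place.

103.4pt

Step 1: 20.8 × 1.601 = 33.301pt
Step 4: 20.8 × 1.601⁴ = 136.656pt
Difference: 136.656 − 33.301 = 103.355pt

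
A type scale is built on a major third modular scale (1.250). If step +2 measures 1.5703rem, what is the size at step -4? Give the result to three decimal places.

Moving from step +2 to step -4 is 6 steps down, so divide by r⁶.
1.5703 ÷ 1.250⁶ = 1.5703 ÷ 3.81470 ≈ 0.412

0.412rem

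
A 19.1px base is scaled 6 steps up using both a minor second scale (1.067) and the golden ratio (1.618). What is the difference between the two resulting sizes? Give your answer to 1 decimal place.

Minor second: 19.1 × 1.067⁶ = 28.185px
Golden ratio: 19.1 × 1.618⁶ = 342.692px
Difference: 342.692 − 28.185 = 314.507px

314.5px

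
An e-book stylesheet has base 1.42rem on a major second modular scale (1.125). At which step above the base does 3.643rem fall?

1.125ⁿ = 3.643 / 1.42 = 2.5655
n = ln(2.5655) / ln(1.125) = 0.9422 / 0.1178 ≈ 8.00

8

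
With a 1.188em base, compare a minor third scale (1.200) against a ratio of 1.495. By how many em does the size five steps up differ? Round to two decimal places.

5.92em

Minor third: 1.188 × 1.200⁵ = 2.9561em
At 1.495: 1.188 × 1.495⁵ = 8.8720em
Difference: 8.8720 − 2.9561 = 5.9159em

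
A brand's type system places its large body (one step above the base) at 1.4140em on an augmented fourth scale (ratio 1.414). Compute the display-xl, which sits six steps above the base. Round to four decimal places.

1.4140 × 1.414⁵ = 1.4140 × 5.65258 ≈ 7.9928

7.9928em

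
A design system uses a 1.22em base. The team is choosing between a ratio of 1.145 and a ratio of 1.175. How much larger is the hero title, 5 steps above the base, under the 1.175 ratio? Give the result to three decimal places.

0.331em

At 1.145: 1.22 × 1.145⁵ = 2.40097em
At 1.175: 1.22 × 1.175⁵ = 2.73243em
Difference: 2.73243 − 2.40097 = 0.33146em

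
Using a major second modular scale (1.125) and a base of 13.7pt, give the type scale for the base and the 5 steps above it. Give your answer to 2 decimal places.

Step 0: 13.7pt
Step 1: 13.7 × 1.125 = 15.41
Step 2: 13.7 × 1.125² = 17.34
Step 3: 13.7 × 1.125³ = 19.51
Step 4: 13.7 × 1.125⁴ = 21.94
Step 5: 13.7 × 1.125⁵ = 24.69

13.70pt, 15.41pt, 17.34pt, 19.51pt, 21.94pt, 24.69pt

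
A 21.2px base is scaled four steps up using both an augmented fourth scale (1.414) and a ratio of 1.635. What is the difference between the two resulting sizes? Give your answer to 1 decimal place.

66.7px

Augmented fourth: 21.2 × 1.414⁴ = 84.749px
At 1.635: 21.2 × 1.635⁴ = 151.498px
Difference: 151.498 − 84.749 = 66.749px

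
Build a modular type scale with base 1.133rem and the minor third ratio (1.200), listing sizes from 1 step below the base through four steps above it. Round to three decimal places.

0.944rem, 1.133rem, 1.360rem, 1.632rem, 1.958rem, 2.349rem

Step -1: 1.133 ÷ 1.200 = 0.944
Step 0: 1.133rem
Step 1: 1.133 × 1.200 = 1.360
Step 2: 1.133 × 1.200² = 1.632
Step 3: 1.133 × 1.200³ = 1.958
Step 4: 1.133 × 1.200⁴ = 2.349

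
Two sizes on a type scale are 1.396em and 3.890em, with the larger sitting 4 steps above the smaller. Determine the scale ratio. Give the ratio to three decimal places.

The ratio satisfies 1.396 × r⁴ = 3.890, so r = (3.890 / 1.396)^(1/4).
r = 2.7865^(1/4) ≈ 1.2920

1.292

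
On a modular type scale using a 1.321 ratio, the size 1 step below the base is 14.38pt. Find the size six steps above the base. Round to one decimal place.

14.38 × 1.321⁷ = 14.38 × 7.01972 ≈ 100.944

100.9pt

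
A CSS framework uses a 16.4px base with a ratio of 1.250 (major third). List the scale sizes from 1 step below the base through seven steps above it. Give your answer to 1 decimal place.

Step -1: 16.4 ÷ 1.250 = 13.1
Step 0: 16.4px
Step 1: 16.4 × 1.250 = 20.5
Step 2: 16.4 × 1.250² = 25.6
Step 3: 16.4 × 1.250³ = 32.0
Step 4: 16.4 × 1.250⁴ = 40.0
Step 5: 16.4 × 1.250⁵ = 50.0
Step 6: 16.4 × 1.250⁶ = 62.6
Step 7: 16.4 × 1.250⁷ = 78.2

13.1px, 16.4px, 20.5px, 25.6px, 32.0px, 40.0px, 50.0px, 62.6px, 78.2px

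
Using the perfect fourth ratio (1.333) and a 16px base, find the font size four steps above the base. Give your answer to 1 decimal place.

50.5px

A modular type scale is a geometric sequence: sizeₙ = base × rⁿ.
16.0 × 1.333⁴ = 16.0 × 3.15733 ≈ 50.52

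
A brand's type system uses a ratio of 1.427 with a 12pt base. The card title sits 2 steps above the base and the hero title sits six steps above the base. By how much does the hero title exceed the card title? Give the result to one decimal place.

76.9pt

Step 2: 12.0 × 1.427² = 24.436pt
Step 6: 12.0 × 1.427⁶ = 101.327pt
Difference: 101.327 − 24.436 = 76.891pt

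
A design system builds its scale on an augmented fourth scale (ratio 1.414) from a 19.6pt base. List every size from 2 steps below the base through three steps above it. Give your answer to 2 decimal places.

9.80pt, 13.86pt, 19.60pt, 27.71pt, 39.19pt, 55.41pt

Step -2: 19.6 ÷ 1.414² = 9.80
Step -1: 19.6 ÷ 1.414 = 13.86
Step 0: 19.6pt
Step 1: 19.6 × 1.414 = 27.71
Step 2: 19.6 × 1.414² = 39.19
Step 3: 19.6 × 1.414³ = 55.41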